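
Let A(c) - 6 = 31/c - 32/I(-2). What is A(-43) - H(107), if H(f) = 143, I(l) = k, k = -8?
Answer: -5750/43 ≈ -133.72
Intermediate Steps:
I(l) = -8
A(c) = 10 + 31/c (A(c) = 6 + (31/c - 32/(-8)) = 6 + (31/c - 32*(-⅛)) = 6 + (31/c + 4) = 6 + (4 + 31/c) = 10 + 31/c)
A(-43) - H(107) = (10 + 31/(-43)) - 1*143 = (10 + 31*(-1/43)) - 143 = (10 - 31/43) - 143 = 399/43 - 143 = -5750/43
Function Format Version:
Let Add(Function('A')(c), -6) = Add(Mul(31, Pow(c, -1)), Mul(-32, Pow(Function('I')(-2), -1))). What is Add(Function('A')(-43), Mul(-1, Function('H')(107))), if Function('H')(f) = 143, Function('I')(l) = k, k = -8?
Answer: Rational(-5750, 43) ≈ -133.72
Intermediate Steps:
Function('I')(l) = -8
Function('A')(c) = Add(10, Mul(31, Pow(c, -1))) (Function('A')(c) = Add(6, Add(Mul(31, Pow(c, -1)), Mul(-32, Pow(-8, -1)))) = Add(6, Add(Mul(31, Pow(c, -1)), Mul(-32, Rational(-1, 8)))) = Add(6, Add(Mul(31, Pow(c, -1)), 4)) = Add(6, Add(4, Mul(31, Pow(c, -1)))) = Add(10, Mul(31, Pow(c, -1))))
Add(Function('A')(-43), Mul(-1, Function('H')(107))) = Add(Add(10, Mul(31, Pow(-43, -1))), Mul(-1, 143)) = Add(Add(10, Mul(31, Rational(-1, 43))), -143) = Add(Add(10, Rational(-31, 43)), -143) = Add(Rational(399, 43), -143) = Rational(-5750, 43)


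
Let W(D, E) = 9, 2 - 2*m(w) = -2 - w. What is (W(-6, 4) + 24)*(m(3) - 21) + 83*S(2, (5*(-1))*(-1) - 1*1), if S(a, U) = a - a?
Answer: -1155/2 ≈ -577.50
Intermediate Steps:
m(w) = 2 + w/2 (m(w) = 1 - (-2 - w)/2 = 1 + (1 + w/2) = 2 + w/2)
S(a, U) = 0
(W(-6, 4) + 24)*(m(3) - 21) + 83*S(2, (5*(-1))*(-1) - 1*1) = (9 + 24)*((2 + (½)*3) - 21) + 83*0 = 33*((2 + 3/2) - 21) + 0 = 33*(7/2 - 21) + 0 = 33*(-35/2) + 0 = -1155/2 + 0 = -1155/2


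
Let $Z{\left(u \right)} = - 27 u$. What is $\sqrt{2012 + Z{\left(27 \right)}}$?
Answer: $\sqrt{1283} \approx 35.819$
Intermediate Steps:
$\sqrt{2012 + Z{\left(27 \right)}} = \sqrt{2012 - 729} = \sqrt{1283}$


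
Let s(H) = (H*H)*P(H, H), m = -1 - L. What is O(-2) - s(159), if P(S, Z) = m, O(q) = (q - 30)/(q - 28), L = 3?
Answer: 1516876/15 ≈ 1.0113e+5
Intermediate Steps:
m = -4 (m = -1 - 1*3 = -1 - 3 = -4)
O(q) = (-30 + q)/(-28 + q)
P(S, Z) = -4
s(H) = -4*H² (s(H) = (H*H)*(-4) = H²*(-4) = -4*H²)
O(-2) - s(159) = (-30 - 2)/(-28 - 2) - (-4)*159² = -32/(-30) - (-4)*25281 = -1/30*(-32) - 1*(-101124) = 16/15 + 101124 = 1516876/15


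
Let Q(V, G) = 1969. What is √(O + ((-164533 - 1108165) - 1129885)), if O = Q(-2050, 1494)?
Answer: I*√2400614 ≈ 1549.4*I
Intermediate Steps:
O = 1969
√(O + ((-164533 - 1108165) - 1129885)) = √(1969 + ((-164533 - 1108165) - 1129885)) = √(1969 + (-1272698 - 1129885)) = √(1969 - 2402583) = √(-2400614) = I*√2400614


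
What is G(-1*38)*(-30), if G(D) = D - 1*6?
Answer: 1320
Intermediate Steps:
G(D) = -6 + D (G(D) = D - 6 = -6 + D)
G(-1*38)*(-30) = (-6 - 1*38)*(-30) = (-6 - 38)*(-30) = -44*(-30) = 1320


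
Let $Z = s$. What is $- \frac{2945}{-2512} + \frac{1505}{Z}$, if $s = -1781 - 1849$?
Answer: $\frac{690979}{911856} \approx 0.75777$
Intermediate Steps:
$s = -3630$
$Z = -3630$
$- \frac{2945}{-2512} + \frac{1505}{Z} = - \frac{2945}{-2512} + \frac{1505}{-3630} = \left(-2945\right) \left(- \frac{1}{2512}\right) + 1505 \left(- \frac{1}{3630}\right) = \frac{2945}{2512} - \frac{301}{726} = \frac{690979}{911856}$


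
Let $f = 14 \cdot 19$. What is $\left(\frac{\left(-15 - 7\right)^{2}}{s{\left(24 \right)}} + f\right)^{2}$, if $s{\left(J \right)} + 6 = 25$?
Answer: $\frac{30669444}{361} \approx 84957.0$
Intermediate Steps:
$s{\left(J \right)} = 19$ ($s{\left(J \right)} = -6 + 25 = 19$)
$f = 266$
$\left(\frac{\left(-15 - 7\right)^{2}}{s{\left(24 \right)}} + f\right)^{2} = \left(\frac{\left(-15 - 7\right)^{2}}{19} + 266\right)^{2} = \left(\left(-22\right)^{2} \cdot \frac{1}{19} + 266\right)^{2} = \left(484 \cdot \frac{1}{19} + 266\right)^{2} = \left(\frac{484}{19} + 266\right)^{2} = \left(\frac{5538}{19}\right)^{2} = \frac{30669444}{361}$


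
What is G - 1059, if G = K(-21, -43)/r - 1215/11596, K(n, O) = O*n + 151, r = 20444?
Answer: -62767072523/59267156 ≈ -1059.1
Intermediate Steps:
K(n, O) = 151 + O*n
G = -3154319/59267156 (G = (151 - 43*(-21))/20444 - 1215/11596 = (151 + 903)*(1/20444) - 1215*1/11596 = 1054*(1/20444) - 1215/11596 = 527/10222 - 1215/11596 = -3154319/59267156 ≈ -0.053222)
G - 1059 = -3154319/59267156 - 1059 = -62767072523/59267156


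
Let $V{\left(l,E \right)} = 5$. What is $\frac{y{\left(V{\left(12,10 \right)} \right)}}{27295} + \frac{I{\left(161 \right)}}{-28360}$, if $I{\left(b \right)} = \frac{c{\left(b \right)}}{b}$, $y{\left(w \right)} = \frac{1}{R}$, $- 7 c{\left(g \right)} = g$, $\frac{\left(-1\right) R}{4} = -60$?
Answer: $\frac{168733}{32511620400} \approx 5.1899 \cdot 10^{-6}$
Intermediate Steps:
$R = 240$ ($R = \left(-4\right) \left(-60\right) = 240$)
$c{\left(g \right)} = - \frac{g}{7}$
$y{\left(w \right)} = \frac{1}{240}$
$I{\left(b \right)} = - \frac{1}{7}$ ($I{\left(b \right)} = \frac{\left(- \frac{1}{7}\right) b}{b} = - \frac{1}{7}$)
$\frac{y{\left(V{\left(12,10 \right)} \right)}}{27295} + \frac{I{\left(161 \right)}}{-28360} = \frac{1}{240 \cdot 27295} - \frac{1}{7 \left(-28360\right)} = \frac{1}{240} \cdot \frac{1}{27295} - - \frac{1}{198520} = \frac{1}{6550800} + \frac{1}{198520} = \frac{168733}{32511620400}$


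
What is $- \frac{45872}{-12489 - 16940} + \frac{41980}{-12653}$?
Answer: $- \frac{655011004}{372365137} \approx -1.7591$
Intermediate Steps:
$- \frac{45872}{-12489 - 16940} + \frac{41980}{-12653} = - \frac{45872}{-12489 - 16940} + 41980 \left(- \frac{1}{12653}\right) = - \frac{45872}{-29429} - \frac{41980}{12653} = \left(-45872\right) \left(- \frac{1}{29429}\right) - \frac{41980}{12653} = \frac{45872}{29429} - \frac{41980}{12653} = - \frac{655011004}{372365137}$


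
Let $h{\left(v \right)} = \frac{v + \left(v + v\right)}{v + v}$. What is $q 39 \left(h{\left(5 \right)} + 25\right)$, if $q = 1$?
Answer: $\frac{2067}{2} \approx 1033.5$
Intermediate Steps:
$h{\left(v \right)} = \frac{3}{2}$ ($h{\left(v \right)} = \frac{v + 2 v}{2 v} = 3 v \frac{1}{2 v} = \frac{3}{2}$)
$q 39 \left(h{\left(5 \right)} + 25\right) = 1 \cdot 39 \left(\frac{3}{2} + 25\right) = 39 \cdot \frac{53}{2} = \frac{2067}{2}$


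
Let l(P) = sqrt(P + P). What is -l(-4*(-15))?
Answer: -2*sqrt(30) ≈ -10.954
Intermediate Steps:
l(P) = sqrt(2)*sqrt(P) (l(P) = sqrt(2*P) = sqrt(2)*sqrt(P))
-l(-4*(-15)) = -sqrt(2)*sqrt(-4*(-15)) = -sqrt(2)*sqrt(60) = -sqrt(2)*2*sqrt(15) = -2*sqrt(30)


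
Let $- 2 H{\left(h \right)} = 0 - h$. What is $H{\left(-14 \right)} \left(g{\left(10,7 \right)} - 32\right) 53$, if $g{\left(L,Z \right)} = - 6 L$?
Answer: $34132$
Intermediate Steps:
$H{\left(h \right)} = \frac{h}{2}$ ($H{\left(h \right)} = - \frac{0 - h}{2} = - \frac{\left(-1\right) h}{2} = \frac{h}{2}$)
$H{\left(-14 \right)} \left(g{\left(10,7 \right)} - 32\right) 53 = \frac{1}{2} \left(-14\right) \left(\left(-6\right) 10 - 32\right) 53 = - 7 \left(-60 - 32\right) 53 = \left(-7\right) \left(-92\right) 53 = 644 \cdot 53 = 34132$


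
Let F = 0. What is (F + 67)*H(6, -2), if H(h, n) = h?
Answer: 402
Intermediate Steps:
(F + 67)*H(6, -2) = (0 + 67)*6 = 67*6 = 402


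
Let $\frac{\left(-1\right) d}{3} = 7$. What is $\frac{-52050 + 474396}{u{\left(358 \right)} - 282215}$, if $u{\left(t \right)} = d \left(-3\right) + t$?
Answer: $- \frac{211173}{140897} \approx -1.4988$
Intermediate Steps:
$d = -21$ ($d = \left(-3\right) 7 = -21$)
$u{\left(t \right)} = 63 + t$ ($u{\left(t \right)} = \left(-21\right) \left(-3\right) + t = 63 + t$)
$\frac{-52050 + 474396}{u{\left(358 \right)} - 282215} = \frac{-52050 + 474396}{\left(63 + 358\right) - 282215} = \frac{422346}{421 - 282215} = \frac{422346}{-281794} = 422346 \left(- \frac{1}{281794}\right) = - \frac{211173}{140897}$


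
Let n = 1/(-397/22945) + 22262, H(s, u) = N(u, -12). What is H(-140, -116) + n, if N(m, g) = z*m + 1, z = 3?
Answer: 8677310/397 ≈ 21857.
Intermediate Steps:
N(m, g) = 1 + 3*m (N(m, g) = 3*m + 1 = 1 + 3*m)
H(s, u) = 1 + 3*u
n = 8815069/397 (n = 1/(-397*1/22945) + 22262 = 1/(-397/22945) + 22262 = -22945/397 + 22262 = 8815069/397 ≈ 22204.)
H(-140, -116) + n = (1 + 3*(-116)) + 8815069/397 = (1 - 348) + 8815069/397 = -347 + 8815069/397 = 8677310/397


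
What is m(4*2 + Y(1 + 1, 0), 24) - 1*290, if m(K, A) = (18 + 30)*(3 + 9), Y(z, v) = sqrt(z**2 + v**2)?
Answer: 286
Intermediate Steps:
Y(z, v) = sqrt(v**2 + z**2)
m(K, A) = 576 (m(K, A) = 48*12 = 576)
m(4*2 + Y(1 + 1, 0), 24) - 1*290 = 576 - 1*290 = 576 - 290 = 286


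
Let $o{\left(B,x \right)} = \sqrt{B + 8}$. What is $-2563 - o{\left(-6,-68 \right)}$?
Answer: $-2563 - \sqrt{2} \approx -2564.4$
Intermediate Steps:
$o{\left(B,x \right)} = \sqrt{8 + B}$
$-2563 - o{\left(-6,-68 \right)} = -2563 - \sqrt{8 - 6} = -2563 - \sqrt{2}$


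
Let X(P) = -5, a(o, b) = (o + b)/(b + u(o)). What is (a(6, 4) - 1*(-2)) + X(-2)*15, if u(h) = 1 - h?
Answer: -83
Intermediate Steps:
a(o, b) = (b + o)/(1 + b - o) (a(o, b) = (o + b)/(b + (1 - o)) = (b + o)/(1 + b - o))
(a(6, 4) - 1*(-2)) + X(-2)*15 = ((4 + 6)/(1 + 4 - 1*6) - 1*(-2)) - 5*15 = (10/(1 + 4 - 6) + 2) - 75 = (10/(-1) + 2) - 75 = (-1*10 + 2) - 75 = (-10 + 2) - 75 = -8 - 75 = -83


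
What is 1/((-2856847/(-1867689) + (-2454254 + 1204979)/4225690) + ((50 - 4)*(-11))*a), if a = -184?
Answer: 1578454946082/146962417078543319 ≈ 1.0741e-5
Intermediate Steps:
1/((-2856847/(-1867689) + (-2454254 + 1204979)/4225690) + ((50 - 4)*(-11))*a) = 1/((-2856847/(-1867689) + (-2454254 + 1204979)/4225690) + ((50 - 4)*(-11))*(-184)) = 1/((-2856847*(-1/1867689) - 1249275*1/4225690) + (46*(-11))*(-184)) = 1/((2856847/1867689 - 249855/845138) - 506*(-184)) = 1/(1947778524791/1578454946082 + 93104) = 1/(146962417078543319/1578454946082) = 1578454946082/146962417078543319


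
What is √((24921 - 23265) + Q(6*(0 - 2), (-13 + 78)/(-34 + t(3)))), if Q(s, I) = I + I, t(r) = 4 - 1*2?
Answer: √26431/4 ≈ 40.644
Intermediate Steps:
t(r) = 2 (t(r) = 4 - 2 = 2)
Q(s, I) = 2*I
√((24921 - 23265) + Q(6*(0 - 2), (-13 + 78)/(-34 + t(3)))) = √((24921 - 23265) + 2*((-13 + 78)/(-34 + 2))) = √(1656 + 2*(65/(-32))) = √(1656 + 2*(65*(-1/32))) = √(1656 + 2*(-65/32)) = √(1656 - 65/16) = √(26431/16) = √26431/4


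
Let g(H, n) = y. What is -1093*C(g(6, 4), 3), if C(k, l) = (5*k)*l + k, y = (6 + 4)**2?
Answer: -1748800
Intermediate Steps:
y = 100 (y = 10**2 = 100)
g(H, n) = 100
C(k, l) = k + 5*k*l (C(k, l) = 5*k*l + k = k + 5*k*l)
-1093*C(g(6, 4), 3) = -109300*(1 + 5*3) = -109300*(1 + 15) = -109300*16 = -1093*1600 = -1748800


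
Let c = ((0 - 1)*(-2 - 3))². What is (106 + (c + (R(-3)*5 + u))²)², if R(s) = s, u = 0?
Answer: 42436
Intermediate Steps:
c = 25 (c = (-1*(-5))² = 5² = 25)
(106 + (c + (R(-3)*5 + u))²)² = (106 + (25 + (-3*5 + 0))²)² = (106 + (25 + (-15 + 0))²)² = (106 + (25 - 15)²)² = (106 + 10²)² = (106 + 100)² = 206² = 42436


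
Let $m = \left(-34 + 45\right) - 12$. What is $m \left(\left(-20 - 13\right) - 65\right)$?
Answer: $98$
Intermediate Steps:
$m = -1$ ($m = 11 - 12 = -1$)
$m \left(\left(-20 - 13\right) - 65\right) = - (\left(-20 - 13\right) - 65) = - (-33 - 65) = \left(-1\right) \left(-98\right) = 98$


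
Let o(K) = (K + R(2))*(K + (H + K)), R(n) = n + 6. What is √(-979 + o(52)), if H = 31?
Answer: √7121 ≈ 84.386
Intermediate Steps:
R(n) = 6 + n
o(K) = (8 + K)*(31 + 2*K) (o(K) = (K + (6 + 2))*(K + (31 + K)) = (K + 8)*(31 + 2*K) = (8 + K)*(31 + 2*K))
√(-979 + o(52)) = √(-979 + (248 + 2*52² + 47*52)) = √(-979 + (248 + 2*2704 + 2444)) = √(-979 + (248 + 5408 + 2444)) = √(-979 + 8100) = √7121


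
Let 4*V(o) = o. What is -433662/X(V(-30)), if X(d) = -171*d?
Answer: -289108/855 ≈ -338.14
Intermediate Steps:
V(o) = o/4
-433662/X(V(-30)) = -433662/((-171*(-30)/4)) = -433662/((-171*(-15/2))) = -433662/2565/2 = -433662*2/2565 = -289108/855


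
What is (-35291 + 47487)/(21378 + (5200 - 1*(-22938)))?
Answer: 3049/12379 ≈ 0.24630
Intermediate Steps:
(-35291 + 47487)/(21378 + (5200 - 1*(-22938))) = 12196/(21378 + (5200 + 22938)) = 12196/(21378 + 28138) = 12196/49516 = 12196*(1/49516) = 3049/12379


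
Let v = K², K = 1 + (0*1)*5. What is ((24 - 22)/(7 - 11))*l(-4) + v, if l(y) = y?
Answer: 3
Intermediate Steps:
K = 1 (K = 1 + 0*5 = 1 + 0 = 1)
v = 1 (v = 1² = 1)
((24 - 22)/(7 - 11))*l(-4) + v = ((24 - 22)/(7 - 11))*(-4) + 1 = (2/(-4))*(-4) + 1 = (2*(-¼))*(-4) + 1 = -½*(-4) + 1 = 2 + 1 = 3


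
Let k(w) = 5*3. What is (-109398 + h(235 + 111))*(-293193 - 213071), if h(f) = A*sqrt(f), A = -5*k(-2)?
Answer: 55384269072 + 37969800*sqrt(346) ≈ 5.6091e+10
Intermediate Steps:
k(w) = 15
A = -75 (A = -5*15 = -75)
h(f) = -75*sqrt(f)
(-109398 + h(235 + 111))*(-293193 - 213071) = (-109398 - 75*sqrt(235 + 111))*(-293193 - 213071) = (-109398 - 75*sqrt(346))*(-506264) = 55384269072 + 37969800*sqrt(346)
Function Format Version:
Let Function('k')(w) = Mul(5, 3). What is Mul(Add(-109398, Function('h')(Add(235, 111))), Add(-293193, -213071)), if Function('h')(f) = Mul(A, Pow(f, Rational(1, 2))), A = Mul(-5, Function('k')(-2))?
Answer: Add(55384269072, Mul(37969800, Pow(346, Rational(1, 2)))) ≈ 5.6091e+10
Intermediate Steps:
Function('k')(w) = 15
A = -75 (A = Mul(-5, 15) = -75)
Function('h')(f) = Mul(-75, Pow(f, Rational(1, 2)))
Mul(Add(-109398, Function('h')(Add(235, 111))), Add(-293193, -213071)) = Mul(Add(-109398, Mul(-75, Pow(Add(235, 111), Rational(1, 2)))), Add(-293193, -213071)) = Mul(Add(-109398, Mul(-75, Pow(346, Rational(1, 2)))), -506264) = Add(55384269072, Mul(37969800, Pow(346, Rational(1, 2))))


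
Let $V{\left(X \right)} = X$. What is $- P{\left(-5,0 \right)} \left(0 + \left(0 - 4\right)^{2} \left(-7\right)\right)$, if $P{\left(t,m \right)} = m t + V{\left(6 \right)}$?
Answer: $672$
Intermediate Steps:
$P{\left(t,m \right)} = 6 + m t$ ($P{\left(t,m \right)} = m t + 6 = 6 + m t$)
$- P{\left(-5,0 \right)} \left(0 + \left(0 - 4\right)^{2} \left(-7\right)\right) = - \left(6 + 0 \left(-5\right)\right) \left(0 + \left(0 - 4\right)^{2} \left(-7\right)\right) = - \left(6 + 0\right) \left(0 + \left(-4\right)^{2} \left(-7\right)\right) = - 6 \left(0 + 16 \left(-7\right)\right) = - 6 \left(0 - 112\right) = - 6 \left(-112\right) = \left(-1\right) \left(-672\right) = 672$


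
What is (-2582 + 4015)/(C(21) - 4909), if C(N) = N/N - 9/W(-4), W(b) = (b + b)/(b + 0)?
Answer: -2866/9825 ≈ -0.29170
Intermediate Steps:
W(b) = 2 (W(b) = (2*b)/b = 2)
C(N) = -7/2 (C(N) = N/N - 9/2 = 1 - 9*1/2 = 1 - 9/2 = -7/2)
(-2582 + 4015)/(C(21) - 4909) = (-2582 + 4015)/(-7/2 - 4909) = 1433/(-9825/2) = 1433*(-2/9825) = -2866/9825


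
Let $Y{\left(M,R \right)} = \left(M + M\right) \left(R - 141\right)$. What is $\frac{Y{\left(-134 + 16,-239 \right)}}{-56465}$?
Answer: $- \frac{17936}{11293} \approx -1.5882$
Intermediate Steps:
$Y{\left(M,R \right)} = 2 M \left(-141 + R\right)$
$\frac{Y{\left(-134 + 16,-239 \right)}}{-56465} = \frac{2 \left(-134 + 16\right) \left(-141 - 239\right)}{-56465} = 2 \left(-118\right) \left(-380\right) \left(- \frac{1}{56465}\right) = 89680 \left(- \frac{1}{56465}\right) = - \frac{17936}{11293}$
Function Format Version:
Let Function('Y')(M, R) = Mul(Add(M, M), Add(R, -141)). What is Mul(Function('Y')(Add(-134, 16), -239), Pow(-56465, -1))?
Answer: Rational(-17936, 11293) ≈ -1.5882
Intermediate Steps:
Function('Y')(M, R) = Mul(2, M, Add(-141, R)) (Function('Y')(M, R) = Mul(Mul(2, M), Add(-141, R)) = Mul(2, M, Add(-141, R)))
Mul(Function('Y')(Add(-134, 16), -239), Pow(-56465, -1)) = Mul(Mul(2, Add(-134, 16), Add(-141, -239)), Pow(-56465, -1)) = Mul(Mul(2, -118, -380), Rational(-1, 56465)) = Mul(89680, Rational(-1, 56465)) = Rational(-17936, 11293)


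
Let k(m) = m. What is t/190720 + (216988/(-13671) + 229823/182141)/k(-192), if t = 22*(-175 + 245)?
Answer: 1498974030079/17808834817872 ≈ 0.084170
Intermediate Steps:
t = 1540 (t = 22*70 = 1540)
t/190720 + (216988/(-13671) + 229823/182141)/k(-192) = 1540/190720 + (216988/(-13671) + 229823/182141)/(-192) = 1540*(1/190720) + (216988*(-1/13671) + 229823*(1/182141))*(-1/192) = 77/9536 + (-216988/13671 + 229823/182141)*(-1/192) = 77/9536 - 36380501075/2490049611*(-1/192) = 77/9536 + 36380501075/478089525312 = 1498974030079/17808834817872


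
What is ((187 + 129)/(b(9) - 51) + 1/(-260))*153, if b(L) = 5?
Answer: -6288759/5980 ≈ -1051.6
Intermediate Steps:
((187 + 129)/(b(9) - 51) + 1/(-260))*153 = ((187 + 129)/(5 - 51) + 1/(-260))*153 = (316/(-46) - 1/260)*153 = (316*(-1/46) - 1/260)*153 = (-158/23 - 1/260)*153 = -41103/5980*153 = -6288759/5980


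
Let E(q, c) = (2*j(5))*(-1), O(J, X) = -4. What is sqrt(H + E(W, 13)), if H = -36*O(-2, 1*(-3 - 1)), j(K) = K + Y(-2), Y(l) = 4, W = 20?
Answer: 3*sqrt(14) ≈ 11.225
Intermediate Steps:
j(K) = 4 + K (j(K) = K + 4 = 4 + K)
E(q, c) = -18 (E(q, c) = (2*(4 + 5))*(-1) = (2*9)*(-1) = 18*(-1) = -18)
H = 144 (H = -36*(-4) = 144)
sqrt(H + E(W, 13)) = sqrt(144 - 18) = sqrt(126) = 3*sqrt(14)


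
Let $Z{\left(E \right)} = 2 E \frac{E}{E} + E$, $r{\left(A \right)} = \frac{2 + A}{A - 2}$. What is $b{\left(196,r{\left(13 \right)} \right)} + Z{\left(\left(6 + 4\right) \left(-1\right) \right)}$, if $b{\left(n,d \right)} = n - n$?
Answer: $-30$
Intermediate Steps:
$r{\left(A \right)} = \frac{2 + A}{-2 + A}$
$b{\left(n,d \right)} = 0$
$Z{\left(E \right)} = 3 E$ ($Z{\left(E \right)} = 2 E 1 + E = 2 E + E = 3 E$)
$b{\left(196,r{\left(13 \right)} \right)} + Z{\left(\left(6 + 4\right) \left(-1\right) \right)} = 0 + 3 \left(6 + 4\right) \left(-1\right) = 0 + 3 \cdot 10 \left(-1\right) = 0 + 3 \left(-10\right) = 0 - 30 = -30$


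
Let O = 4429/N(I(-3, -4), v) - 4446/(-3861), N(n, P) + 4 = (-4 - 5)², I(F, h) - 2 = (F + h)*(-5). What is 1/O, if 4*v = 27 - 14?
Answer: 231/13553 ≈ 0.017044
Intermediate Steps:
I(F, h) = 2 - 5*F - 5*h (I(F, h) = 2 + (F + h)*(-5) = 2 + (-5*F - 5*h) = 2 - 5*F - 5*h)
v = 13/4 (v = (27 - 14)/4 = (¼)*13 = 13/4 ≈ 3.2500)
N(n, P) = 77 (N(n, P) = -4 + (-4 - 5)² = -4 + (-9)² = -4 + 81 = 77)
O = 13553/231 (O = 4429/77 - 4446/(-3861) = 4429*(1/77) - 4446*(-1/3861) = 4429/77 + 38/33 = 13553/231 ≈ 58.671)
1/O = 1/(13553/231) = 231/13553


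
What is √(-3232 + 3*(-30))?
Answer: I*√3322 ≈ 57.637*I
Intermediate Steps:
√(-3232 + 3*(-30)) = √(-3232 - 90) = √(-3322) = I*√3322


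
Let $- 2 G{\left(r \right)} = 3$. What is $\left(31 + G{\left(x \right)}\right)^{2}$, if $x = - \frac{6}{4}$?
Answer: $\frac{3481}{4} \approx 870.25$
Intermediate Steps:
$x = - \frac{3}{2}$ ($x = \left(-6\right) \frac{1}{4} = - \frac{3}{2} \approx -1.5$)
$G{\left(r \right)} = - \frac{3}{2}$ ($G{\left(r \right)} = \left(- \frac{1}{2}\right) 3 = - \frac{3}{2}$)
$\left(31 + G{\left(x \right)}\right)^{2} = \left(31 - \frac{3}{2}\right)^{2} = \left(\frac{59}{2}\right)^{2} = \frac{3481}{4}$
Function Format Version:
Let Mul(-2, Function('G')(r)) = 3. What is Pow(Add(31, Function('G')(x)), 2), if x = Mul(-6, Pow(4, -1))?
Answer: Rational(3481, 4) ≈ 870.25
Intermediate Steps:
x = Rational(-3, 2) (x = Mul(-6, Rational(1, 4)) = Rational(-3, 2) ≈ -1.5000)
Function('G')(r) = Rational(-3, 2) (Function('G')(r) = Mul(Rational(-1, 2), 3) = Rational(-3, 2))
Pow(Add(31, Function('G')(x)), 2) = Pow(Add(31, Rational(-3, 2)), 2) = Pow(Rational(59, 2), 2) = Rational(3481, 4)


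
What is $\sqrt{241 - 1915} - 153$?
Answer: $-153 + 3 i \sqrt{186} \approx -153.0 + 40.915 i$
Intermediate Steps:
$\sqrt{241 - 1915} - 153 = \sqrt{-1674} - 153 = 3 i \sqrt{186} - 153 = -153 + 3 i \sqrt{186}$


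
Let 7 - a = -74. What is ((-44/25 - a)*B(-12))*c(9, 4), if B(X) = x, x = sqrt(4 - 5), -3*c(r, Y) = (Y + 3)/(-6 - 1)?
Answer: -2069*I/75 ≈ -27.587*I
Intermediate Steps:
c(r, Y) = 1/7 + Y/21 (c(r, Y) = -(Y + 3)/(3*(-6 - 1)) = -(3 + Y)/(3*(-7)) = -(3 + Y)*(-1)/(3*7) = -(-3/7 - Y/7)/3 = 1/7 + Y/21)
x = I (x = sqrt(-1) = I ≈ 1.0*I)
B(X) = I
a = 81 (a = 7 - 1*(-74) = 7 + 74 = 81)
((-44/25 - a)*B(-12))*c(9, 4) = ((-44/25 - 1*81)*I)*(1/7 + (1/21)*4) = ((-44*1/25 - 81)*I)*(1/7 + 4/21) = ((-44/25 - 81)*I)*(1/3) = -2069*I/25*(1/3) = -2069*I/75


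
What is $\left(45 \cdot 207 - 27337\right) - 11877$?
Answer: $-29899$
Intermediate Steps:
$\left(45 \cdot 207 - 27337\right) - 11877 = \left(9315 - 27337\right) - 11877 = -18022 - 11877 = -29899$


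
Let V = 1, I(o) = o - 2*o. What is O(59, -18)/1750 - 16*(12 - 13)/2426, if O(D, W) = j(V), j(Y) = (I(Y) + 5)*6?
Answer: 21556/1061375 ≈ 0.020310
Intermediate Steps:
I(o) = -o
j(Y) = 30 - 6*Y (j(Y) = (-Y + 5)*6 = (5 - Y)*6 = 30 - 6*Y)
O(D, W) = 24 (O(D, W) = 30 - 6*1 = 30 - 6 = 24)
O(59, -18)/1750 - 16*(12 - 13)/2426 = 24/1750 - 16*(12 - 13)/2426 = 24*(1/1750) - 16*(-1)*(1/2426) = 12/875 + 16*(1/2426) = 12/875 + 8/1213 = 21556/1061375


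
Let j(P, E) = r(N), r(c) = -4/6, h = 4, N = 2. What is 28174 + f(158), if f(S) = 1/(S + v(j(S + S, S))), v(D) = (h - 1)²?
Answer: 4705059/167 ≈ 28174.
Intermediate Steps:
r(c) = -⅔ (r(c) = -4*⅙ = -⅔)
j(P, E) = -⅔
v(D) = 9 (v(D) = (4 - 1)² = 3² = 9)
f(S) = 1/(9 + S) (f(S) = 1/(S + 9) = 1/(9 + S))
28174 + f(158) = 28174 + 1/(9 + 158) = 28174 + 1/167 = 4705059/167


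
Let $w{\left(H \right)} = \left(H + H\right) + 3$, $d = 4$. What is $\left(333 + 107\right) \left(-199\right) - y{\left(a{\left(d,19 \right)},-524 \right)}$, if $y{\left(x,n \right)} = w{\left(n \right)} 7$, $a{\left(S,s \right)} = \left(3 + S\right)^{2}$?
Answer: $-80245$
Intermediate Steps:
$w{\left(H \right)} = 3 + 2 H$ ($w{\left(H \right)} = 2 H + 3 = 3 + 2 H$)
$y{\left(x,n \right)} = 21 + 14 n$ ($y{\left(x,n \right)} = \left(3 + 2 n\right) 7 = 21 + 14 n$)
$\left(333 + 107\right) \left(-199\right) - y{\left(a{\left(d,19 \right)},-524 \right)} = \left(333 + 107\right) \left(-199\right) - \left(21 + 14 \left(-524\right)\right) = 440 \left(-199\right) - \left(21 - 7336\right) = -87560 - -7315 = -87560 + 7315 = -80245$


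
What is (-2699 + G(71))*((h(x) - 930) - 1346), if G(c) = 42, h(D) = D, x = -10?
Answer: 6073902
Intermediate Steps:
(-2699 + G(71))*((h(x) - 930) - 1346) = (-2699 + 42)*((-10 - 930) - 1346) = -2657*(-940 - 1346) = -2657*(-2286) = 6073902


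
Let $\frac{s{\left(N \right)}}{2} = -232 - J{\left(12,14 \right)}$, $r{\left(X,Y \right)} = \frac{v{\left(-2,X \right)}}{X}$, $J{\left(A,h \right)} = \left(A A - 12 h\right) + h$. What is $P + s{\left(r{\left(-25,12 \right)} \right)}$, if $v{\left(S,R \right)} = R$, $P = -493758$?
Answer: $-494202$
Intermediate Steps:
$J{\left(A,h \right)} = A^{2} - 11 h$ ($J{\left(A,h \right)} = \left(A^{2} - 12 h\right) + h = A^{2} - 11 h$)
$r{\left(X,Y \right)} = 1$ ($r{\left(X,Y \right)} = \frac{X}{X} = 1$)
$s{\left(N \right)} = -444$ ($s{\left(N \right)} = 2 \left(-232 - \left(12^{2} - 154\right)\right) = 2 \left(-232 - \left(144 - 154\right)\right) = 2 \left(-232 - -10\right) = 2 \left(-232 + 10\right) = 2 \left(-222\right) = -444$)
$P + s{\left(r{\left(-25,12 \right)} \right)} = -493758 - 444 = -494202$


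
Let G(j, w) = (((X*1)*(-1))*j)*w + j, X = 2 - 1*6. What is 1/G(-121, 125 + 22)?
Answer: -1/71269 ≈ -1.4031e-5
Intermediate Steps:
X = -4 (X = 2 - 6 = -4)
G(j, w) = j + 4*j*w (G(j, w) = ((-4*1*(-1))*j)*w + j = ((-4*(-1))*j)*w + j = (4*j)*w + j = 4*j*w + j = j + 4*j*w)
1/G(-121, 125 + 22) = 1/(-121*(1 + 4*(125 + 22))) = 1/(-121*(1 + 4*147)) = 1/(-121*(1 + 588)) = 1/(-121*589) = 1/(-71269) = -1/71269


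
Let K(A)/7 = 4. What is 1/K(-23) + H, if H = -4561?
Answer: -127707/28 ≈ -4561.0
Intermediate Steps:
K(A) = 28 (K(A) = 7*4 = 28)
1/K(-23) + H = 1/28 - 4561 = -127707/28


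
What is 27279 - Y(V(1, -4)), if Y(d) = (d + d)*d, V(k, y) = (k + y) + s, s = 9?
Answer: 27207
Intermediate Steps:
V(k, y) = 9 + k + y (V(k, y) = (k + y) + 9 = 9 + k + y)
Y(d) = 2*d² (Y(d) = (2*d)*d = 2*d²)
27279 - Y(V(1, -4)) = 27279 - 2*(9 + 1 - 4)² = 27279 - 2*6² = 27279 - 2*36 = 27279 - 1*72 = 27279 - 72 = 27207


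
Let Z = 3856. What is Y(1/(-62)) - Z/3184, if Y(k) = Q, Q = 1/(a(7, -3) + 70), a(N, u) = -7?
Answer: -14984/12537 ≈ -1.1952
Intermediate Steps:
Q = 1/63 (Q = 1/(-7 + 70) = 1/63 ≈ 0.015873)
Y(k) = 1/63
Y(1/(-62)) - Z/3184 = 1/63 - 3856/3184 = 1/63 - 1*241/199 = 1/63 - 241/199 = -14984/12537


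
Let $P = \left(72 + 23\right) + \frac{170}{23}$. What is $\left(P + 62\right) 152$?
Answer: $\frac{574712}{23} \approx 24987.0$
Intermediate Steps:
$P = \frac{2355}{23}$ ($P = 95 + 170 \cdot \frac{1}{23} = 95 + \frac{170}{23} = \frac{2355}{23} \approx 102.39$)
$\left(P + 62\right) 152 = \left(\frac{2355}{23} + 62\right) 152 = \frac{3781}{23} \cdot 152 = \frac{574712}{23}$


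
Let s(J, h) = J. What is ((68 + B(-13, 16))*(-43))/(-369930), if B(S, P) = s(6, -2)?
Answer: 1591/184965 ≈ 0.0086016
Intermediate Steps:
B(S, P) = 6
((68 + B(-13, 16))*(-43))/(-369930) = ((68 + 6)*(-43))/(-369930) = (74*(-43))*(-1/369930) = -3182*(-1/369930) = 1591/184965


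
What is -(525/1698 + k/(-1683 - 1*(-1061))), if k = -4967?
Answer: -730043/88013 ≈ -8.2947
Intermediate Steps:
-(525/1698 + k/(-1683 - 1*(-1061))) = -(525/1698 - 4967/(-1683 - 1*(-1061))) = -(525*(1/1698) - 4967/(-1683 + 1061)) = -(175/566 - 4967/(-622)) = -(175/566 - 4967*(-1/622)) = -(175/566 + 4967/622) = -1*730043/88013 = -730043/88013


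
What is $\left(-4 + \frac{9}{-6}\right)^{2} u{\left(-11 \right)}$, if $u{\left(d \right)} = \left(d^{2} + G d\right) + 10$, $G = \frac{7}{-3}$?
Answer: $\frac{28435}{6} \approx 4739.2$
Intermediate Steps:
$G = - \frac{7}{3}$ ($G = 7 \left(- \frac{1}{3}\right) = - \frac{7}{3} \approx -2.3333$)
$u{\left(d \right)} = 10 + d^{2} - \frac{7 d}{3}$ ($u{\left(d \right)} = \left(d^{2} - \frac{7 d}{3}\right) + 10 = 10 + d^{2} - \frac{7 d}{3}$)
$\left(-4 + \frac{9}{-6}\right)^{2} u{\left(-11 \right)} = \left(-4 + \frac{9}{-6}\right)^{2} \left(10 + \left(-11\right)^{2} - - \frac{77}{3}\right) = \left(-4 + 9 \left(- \frac{1}{6}\right)\right)^{2} \left(10 + 121 + \frac{77}{3}\right) = \left(-4 - \frac{3}{2}\right)^{2} \cdot \frac{470}{3} = \left(- \frac{11}{2}\right)^{2} \cdot \frac{470}{3} = \frac{121}{4} \cdot \frac{470}{3} = \frac{28435}{6}$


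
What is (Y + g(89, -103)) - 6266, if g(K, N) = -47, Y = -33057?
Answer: -39370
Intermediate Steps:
(Y + g(89, -103)) - 6266 = (-33057 - 47) - 6266 = -33104 - 6266 = -39370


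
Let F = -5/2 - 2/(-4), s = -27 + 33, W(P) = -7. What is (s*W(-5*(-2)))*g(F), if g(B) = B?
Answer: 84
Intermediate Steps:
s = 6
F = -2 (F = -5*1/2 - 2*(-1/4) = -5/2 + 1/2 = -2)
(s*W(-5*(-2)))*g(F) = (6*(-7))*(-2) = -42*(-2) = 84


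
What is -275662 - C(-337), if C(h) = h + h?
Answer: -274988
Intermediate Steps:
C(h) = 2*h
-275662 - C(-337) = -275662 - 2*(-337) = -275662 - 1*(-674) = -275662 + 674 = -274988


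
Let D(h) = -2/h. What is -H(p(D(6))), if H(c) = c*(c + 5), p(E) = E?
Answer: 14/9 ≈ 1.5556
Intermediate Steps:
H(c) = c*(5 + c)
-H(p(D(6))) = -(-2/6)*(5 - 2/6) = -(-2*⅙)*(5 - 2*⅙) = -(-1)*(5 - ⅓)/3 = -(-1)*14/(3*3) = -1*(-14/9) = 14/9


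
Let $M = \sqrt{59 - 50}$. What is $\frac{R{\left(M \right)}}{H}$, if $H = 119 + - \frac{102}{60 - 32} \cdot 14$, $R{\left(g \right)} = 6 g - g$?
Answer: $\frac{15}{68} \approx 0.22059$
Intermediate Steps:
$M = 3$ ($M = \sqrt{9} = 3$)
$R{\left(g \right)} = 5 g$
$H = 68$ ($H = 119 + - \frac{102}{28} \cdot 14 = 119 + \left(-102\right) \frac{1}{28} \cdot 14 = 119 - 51 = 68$)
$\frac{R{\left(M \right)}}{H} = \frac{5 \cdot 3}{68} = 15 \cdot \frac{1}{68} = \frac{15}{68}$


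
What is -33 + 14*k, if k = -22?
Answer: -341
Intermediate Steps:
-33 + 14*k = -33 + 14*(-22) = -33 - 308 = -341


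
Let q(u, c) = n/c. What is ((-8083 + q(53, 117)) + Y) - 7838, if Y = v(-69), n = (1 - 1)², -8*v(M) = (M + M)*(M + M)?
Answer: -36603/2 ≈ -18302.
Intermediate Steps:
v(M) = -M²/2 (v(M) = -(M + M)*(M + M)/8 = -2*M*2*M/8 = -M²/2)
n = 0 (n = 0² = 0)
q(u, c) = 0 (q(u, c) = 0/c = 0)
Y = -4761/2 (Y = -½*(-69)² = -½*4761 = -4761/2 ≈ -2380.5)
((-8083 + q(53, 117)) + Y) - 7838 = ((-8083 + 0) - 4761/2) - 7838 = (-8083 - 4761/2) - 7838 = -20927/2 - 7838 = -36603/2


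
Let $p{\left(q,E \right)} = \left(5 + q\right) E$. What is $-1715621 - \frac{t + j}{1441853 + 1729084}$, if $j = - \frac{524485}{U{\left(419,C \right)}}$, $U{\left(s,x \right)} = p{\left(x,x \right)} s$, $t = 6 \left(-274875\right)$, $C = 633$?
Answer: $- \frac{131507101930813807631}{76652793244566} \approx -1.7156 \cdot 10^{6}$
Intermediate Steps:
$p{\left(q,E \right)} = E \left(5 + q\right)$
$t = -1649250$
$U{\left(s,x \right)} = s x \left(5 + x\right)$ ($U{\left(s,x \right)} = x \left(5 + x\right) s = s x \left(5 + x\right)$)
$j = - \frac{524485}{169214826}$ ($j = - \frac{524485}{419 \cdot 633 \left(5 + 633\right)} = - \frac{524485}{419 \cdot 633 \cdot 638} = - \frac{524485}{169214826} \approx -0.0030995$)
$-1715621 - \frac{t + j}{1441853 + 1729084} = -1715621 - \frac{-1649250 - \frac{524485}{169214826}}{1441853 + 1729084} = -1715621 - - \frac{279077552304985}{169214826 \cdot 3170937} = -1715621 - \left(- \frac{279077552304985}{169214826}\right) \frac{1}{3170937} = -1715621 - - \frac{39868221757855}{76652793244566} = -1715621 + \frac{39868221757855}{76652793244566} = - \frac{131507101930813807631}{76652793244566}$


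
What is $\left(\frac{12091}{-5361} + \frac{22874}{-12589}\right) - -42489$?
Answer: $\frac{2867292005468}{67489629} \approx 42485.0$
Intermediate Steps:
$\left(\frac{12091}{-5361} + \frac{22874}{-12589}\right) - -42489 = \left(12091 \left(- \frac{1}{5361}\right) + 22874 \left(- \frac{1}{12589}\right)\right) + 42489 = \left(- \frac{12091}{5361} - \frac{22874}{12589}\right) + 42489 = - \frac{274841113}{67489629} + 42489 = \frac{2867292005468}{67489629}$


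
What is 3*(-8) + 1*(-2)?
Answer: -26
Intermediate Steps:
3*(-8) + 1*(-2) = -24 - 2 = -26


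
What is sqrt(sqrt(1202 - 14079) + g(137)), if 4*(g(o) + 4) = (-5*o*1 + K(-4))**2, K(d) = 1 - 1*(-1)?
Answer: sqrt(466473 + 4*I*sqrt(12877))/2 ≈ 341.49 + 0.16615*I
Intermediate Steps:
K(d) = 2 (K(d) = 1 + 1 = 2)
g(o) = -4 + (2 - 5*o)**2/4 (g(o) = -4 + (-5*o*1 + 2)**2/4 = -4 + (-5*o + 2)**2/4 = -4 + (2 - 5*o)**2/4)
sqrt(sqrt(1202 - 14079) + g(137)) = sqrt(sqrt(1202 - 14079) + (-4 + (-2 + 5*137)**2/4)) = sqrt(sqrt(-12877) + (-4 + (-2 + 685)**2/4)) = sqrt(I*sqrt(12877) + (-4 + (1/4)*683**2)) = sqrt(I*sqrt(12877) + (-4 + (1/4)*466489)) = sqrt(I*sqrt(12877) + (-4 + 466489/4)) = sqrt(I*sqrt(12877) + 466473/4) = sqrt(466473/4 + I*sqrt(12877))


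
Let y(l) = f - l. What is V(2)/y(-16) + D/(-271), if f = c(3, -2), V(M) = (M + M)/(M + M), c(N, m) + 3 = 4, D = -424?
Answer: 7479/4607 ≈ 1.6234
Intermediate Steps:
c(N, m) = 1 (c(N, m) = -3 + 4 = 1)
V(M) = 1 (V(M) = (2*M)/((2*M)) = (2*M)*(1/(2*M)) = 1)
f = 1
y(l) = 1 - l
V(2)/y(-16) + D/(-271) = 1/(1 - 1*(-16)) - 424/(-271) = 1/(1 + 16) - 424*(-1/271) = 1/17 + 424/271 = 7479/4607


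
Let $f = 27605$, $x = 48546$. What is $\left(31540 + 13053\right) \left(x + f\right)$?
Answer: $3395801543$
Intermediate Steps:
$\left(31540 + 13053\right) \left(x + f\right) = \left(31540 + 13053\right) \left(48546 + 27605\right) = 44593 \cdot 76151 = 3395801543$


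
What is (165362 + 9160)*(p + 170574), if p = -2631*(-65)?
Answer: 59614795458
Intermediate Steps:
p = 171015
(165362 + 9160)*(p + 170574) = (165362 + 9160)*(171015 + 170574) = 174522*341589 = 59614795458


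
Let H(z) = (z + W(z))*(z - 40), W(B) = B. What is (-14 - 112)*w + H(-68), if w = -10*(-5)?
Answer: 8388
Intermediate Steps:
w = 50
H(z) = 2*z*(-40 + z) (H(z) = (z + z)*(z - 40) = (2*z)*(-40 + z) = 2*z*(-40 + z))
(-14 - 112)*w + H(-68) = (-14 - 112)*50 + 2*(-68)*(-40 - 68) = -126*50 + 2*(-68)*(-108) = -6300 + 14688 = 8388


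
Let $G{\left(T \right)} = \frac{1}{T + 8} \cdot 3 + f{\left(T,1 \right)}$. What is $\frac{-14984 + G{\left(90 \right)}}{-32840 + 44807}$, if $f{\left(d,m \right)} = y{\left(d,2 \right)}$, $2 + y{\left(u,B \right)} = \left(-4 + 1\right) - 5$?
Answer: $- \frac{489803}{390922} \approx -1.2529$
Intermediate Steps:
$y{\left(u,B \right)} = -10$ ($y{\left(u,B \right)} = -2 + \left(\left(-4 + 1\right) - 5\right) = -2 - 8 = -10$)
$f{\left(d,m \right)} = -10$
$G{\left(T \right)} = -10 + \frac{3}{8 + T}$ ($G{\left(T \right)} = \frac{1}{T + 8} \cdot 3 - 10 = \frac{1}{8 + T} 3 - 10 = \frac{3}{8 + T} - 10 = -10 + \frac{3}{8 + T}$)
$\frac{-14984 + G{\left(90 \right)}}{-32840 + 44807} = \frac{-14984 + \frac{-77 - 900}{8 + 90}}{-32840 + 44807} = \frac{-14984 + \frac{-77 - 900}{98}}{11967} = \left(-14984 + \frac{1}{98} \left(-977\right)\right) \frac{1}{11967} = \left(-14984 - \frac{977}{98}\right) \frac{1}{11967} = \left(- \frac{1469409}{98}\right) \frac{1}{11967} = - \frac{489803}{390922}$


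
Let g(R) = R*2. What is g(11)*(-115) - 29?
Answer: -2559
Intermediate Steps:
g(R) = 2*R
g(11)*(-115) - 29 = (2*11)*(-115) - 29 = 22*(-115) - 29 = -2530 - 29 = -2559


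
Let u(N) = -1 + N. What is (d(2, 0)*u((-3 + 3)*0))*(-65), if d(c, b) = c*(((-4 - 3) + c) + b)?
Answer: -650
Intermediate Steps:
d(c, b) = c*(-7 + b + c) (d(c, b) = c*((-7 + c) + b) = c*(-7 + b + c))
(d(2, 0)*u((-3 + 3)*0))*(-65) = ((2*(-7 + 0 + 2))*(-1 + (-3 + 3)*0))*(-65) = ((2*(-5))*(-1 + 0*0))*(-65) = -10*(-1 + 0)*(-65) = -10*(-1)*(-65) = 10*(-65) = -650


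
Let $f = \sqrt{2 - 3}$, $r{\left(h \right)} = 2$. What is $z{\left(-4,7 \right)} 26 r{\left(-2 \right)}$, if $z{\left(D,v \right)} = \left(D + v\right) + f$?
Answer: $156 + 52 i \approx 156.0 + 52.0 i$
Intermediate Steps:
$f = i$ ($f = \sqrt{-1} = i \approx 1.0 i$)
$z{\left(D,v \right)} = i + D + v$ ($z{\left(D,v \right)} = \left(D + v\right) + i = i + D + v$)
$z{\left(-4,7 \right)} 26 r{\left(-2 \right)} = \left(i - 4 + 7\right) 26 \cdot 2 = \left(3 + i\right) 26 \cdot 2 = \left(78 + 26 i\right) 2 = 156 + 52 i$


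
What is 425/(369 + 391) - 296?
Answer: -44907/152 ≈ -295.44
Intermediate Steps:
425/(369 + 391) - 296 = 425/760 - 296 = (1/760)*425 - 296 = 85/152 - 296 = -44907/152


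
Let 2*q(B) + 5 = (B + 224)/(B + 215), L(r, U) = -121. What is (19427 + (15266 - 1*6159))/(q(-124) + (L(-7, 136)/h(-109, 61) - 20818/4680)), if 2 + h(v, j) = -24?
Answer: -467386920/28583 ≈ -16352.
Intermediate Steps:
h(v, j) = -26 (h(v, j) = -2 - 24 = -26)
q(B) = -5/2 + (224 + B)/(2*(215 + B)) (q(B) = -5/2 + ((B + 224)/(B + 215))/2 = -5/2 + ((224 + B)/(215 + B))/2 = -5/2 + (224 + B)/(2*(215 + B)))
(19427 + (15266 - 1*6159))/(q(-124) + (L(-7, 136)/h(-109, 61) - 20818/4680)) = (19427 + (15266 - 1*6159))/((-851 - 4*(-124))/(2*(215 - 124)) + (-121/(-26) - 20818/4680)) = (19427 + (15266 - 6159))/((½)*(-851 + 496)/91 + (-121*(-1/26) - 20818*1/4680)) = (19427 + 9107)/((½)*(1/91)*(-355) + (121/26 - 10409/2340)) = 28534/(-355/182 + 37/180) = 28534/(-28583/16380) = 28534*(-16380/28583) = -467386920/28583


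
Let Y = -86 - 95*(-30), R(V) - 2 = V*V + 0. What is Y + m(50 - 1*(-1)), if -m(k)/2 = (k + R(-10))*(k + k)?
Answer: -28448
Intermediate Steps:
R(V) = 2 + V² (R(V) = 2 + (V*V + 0) = 2 + (V² + 0) = 2 + V²)
m(k) = -4*k*(102 + k) (m(k) = -2*(k + (2 + (-10)²))*(k + k) = -2*(k + (2 + 100))*2*k = -2*(k + 102)*2*k = -2*(102 + k)*2*k = -4*k*(102 + k))
Y = 2764 (Y = -86 + 2850 = 2764)
Y + m(50 - 1*(-1)) = 2764 - 4*(50 - 1*(-1))*(102 + (50 - 1*(-1))) = 2764 - 4*(50 + 1)*(102 + (50 + 1)) = 2764 - 4*51*(102 + 51) = 2764 - 4*51*153 = 2764 - 31212 = -28448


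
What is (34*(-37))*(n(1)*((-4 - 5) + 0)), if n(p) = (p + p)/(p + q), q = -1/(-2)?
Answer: 15096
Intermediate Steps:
q = 1/2 (q = -1*(-1/2) = 1/2 ≈ 0.50000)
n(p) = 2*p/(1/2 + p) (n(p) = (p + p)/(p + 1/2) = (2*p)/(1/2 + p) = 2*p/(1/2 + p))
(34*(-37))*(n(1)*((-4 - 5) + 0)) = (34*(-37))*((4*1/(1 + 2*1))*((-4 - 5) + 0)) = -1258*4*1/(1 + 2)*(-9 + 0) = -1258*4*1/3*(-9) = -1258*4*1*(1/3)*(-9) = -5032*(-9)/3 = -1258*(-12) = 15096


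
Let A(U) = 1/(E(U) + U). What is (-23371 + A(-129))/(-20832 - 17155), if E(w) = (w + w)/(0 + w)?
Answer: 2968118/4824349 ≈ 0.61524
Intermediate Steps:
E(w) = 2 (E(w) = (2*w)/w = 2)
A(U) = 1/(2 + U)
(-23371 + A(-129))/(-20832 - 17155) = (-23371 + 1/(2 - 129))/(-20832 - 17155) = (-23371 + 1/(-127))/(-37987) = (-23371 - 1/127)*(-1/37987) = -2968118/127*(-1/37987) = 2968118/4824349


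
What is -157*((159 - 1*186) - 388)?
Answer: 65155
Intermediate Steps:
-157*((159 - 1*186) - 388) = -157*((159 - 186) - 388) = -157*(-27 - 388) = -157*(-415) = 65155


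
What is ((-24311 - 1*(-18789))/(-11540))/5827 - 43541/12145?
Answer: -292778565209/81667327910 ≈ -3.5850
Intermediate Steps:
((-24311 - 1*(-18789))/(-11540))/5827 - 43541/12145 = ((-24311 + 18789)*(-1/11540))*(1/5827) - 43541*1/12145 = -5522*(-1/11540)*(1/5827) - 43541/12145 = (2761/5770)*(1/5827) - 43541/12145 = 2761/33621790 - 43541/12145 = -292778565209/81667327910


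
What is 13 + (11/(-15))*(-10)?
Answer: 61/3 ≈ 20.333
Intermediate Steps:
13 + (11/(-15))*(-10) = 13 + (11*(-1/15))*(-10) = 13 - 11/15*(-10) = 13 + 22/3 = 61/3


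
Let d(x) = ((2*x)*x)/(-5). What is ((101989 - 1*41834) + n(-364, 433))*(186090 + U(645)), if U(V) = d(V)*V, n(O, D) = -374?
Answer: -6405436109160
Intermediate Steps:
d(x) = -2*x²/5 (d(x) = (2*x²)*(-⅕) = -2*x²/5)
U(V) = -2*V³/5 (U(V) = (-2*V²/5)*V = -2*V³/5)
((101989 - 1*41834) + n(-364, 433))*(186090 + U(645)) = ((101989 - 1*41834) - 374)*(186090 - ⅖*645³) = ((101989 - 41834) - 374)*(186090 - ⅖*268336125) = (60155 - 374)*(186090 - 107334450) = 59781*(-107148360) = -6405436109160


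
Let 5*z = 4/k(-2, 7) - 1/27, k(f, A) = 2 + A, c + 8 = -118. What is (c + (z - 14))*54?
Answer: -37778/5 ≈ -7555.6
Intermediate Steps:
c = -126 (c = -8 - 118 = -126)
z = 11/135 (z = (4/(2 + 7) - 1/27)/5 = (4/9 - 1*1/27)/5 = (4*(1/9) - 1/27)/5 = (4/9 - 1/27)/5 = (1/5)*(11/27) = 11/135 ≈ 0.081481)
(c + (z - 14))*54 = (-126 + (11/135 - 14))*54 = (-126 - 1879/135)*54 = -18889/135*54 = -37778/5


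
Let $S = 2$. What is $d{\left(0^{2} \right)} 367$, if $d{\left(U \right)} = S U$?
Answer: $0$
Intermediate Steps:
$d{\left(U \right)} = 2 U$
$d{\left(0^{2} \right)} 367 = 2 \cdot 0^{2} \cdot 367 = 2 \cdot 0 \cdot 367 = 0 \cdot 367 = 0$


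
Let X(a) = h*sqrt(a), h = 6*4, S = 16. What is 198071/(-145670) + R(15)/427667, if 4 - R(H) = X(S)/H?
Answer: -16941755993/12459650378 ≈ -1.3597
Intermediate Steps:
h = 24
X(a) = 24*sqrt(a)
R(H) = 4 - 96/H (R(H) = 4 - 24*sqrt(16)/H = 4 - 24*4/H = 4 - 96/H)
198071/(-145670) + R(15)/427667 = 198071/(-145670) + (4 - 96/15)/427667 = 198071*(-1/145670) + (4 - 96*1/15)*(1/427667) = -198071/145670 + (4 - 32/5)*(1/427667) = -198071/145670 - 12/5*1/427667 = -198071/145670 - 12/2138335 = -16941755993/12459650378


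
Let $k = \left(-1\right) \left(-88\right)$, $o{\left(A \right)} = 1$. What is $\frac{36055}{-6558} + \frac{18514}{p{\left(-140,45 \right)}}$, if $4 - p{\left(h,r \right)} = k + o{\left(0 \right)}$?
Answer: $- \frac{124479487}{557430} \approx -223.31$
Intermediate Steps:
$k = 88$
$p{\left(h,r \right)} = -85$ ($p{\left(h,r \right)} = 4 - \left(88 + 1\right) = 4 - 89 = -85$)
$\frac{36055}{-6558} + \frac{18514}{p{\left(-140,45 \right)}} = \frac{36055}{-6558} + \frac{18514}{-85} = 36055 \left(- \frac{1}{6558}\right) + 18514 \left(- \frac{1}{85}\right) = - \frac{36055}{6558} - \frac{18514}{85} = - \frac{124479487}{557430}$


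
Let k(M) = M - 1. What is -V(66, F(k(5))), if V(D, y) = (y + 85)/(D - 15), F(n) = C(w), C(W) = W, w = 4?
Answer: -89/51 ≈ -1.7451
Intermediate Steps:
k(M) = -1 + M
F(n) = 4
V(D, y) = (85 + y)/(-15 + D)
-V(66, F(k(5))) = -(85 + 4)/(-15 + 66) = -89/51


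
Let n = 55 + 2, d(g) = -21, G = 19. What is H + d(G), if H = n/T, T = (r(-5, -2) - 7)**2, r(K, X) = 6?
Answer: 36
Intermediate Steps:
T = 1 (T = (6 - 7)**2 = (-1)**2 = 1)
n = 57
H = 57 (H = 57/1 = 57*1 = 57)
H + d(G) = 57 - 21 = 36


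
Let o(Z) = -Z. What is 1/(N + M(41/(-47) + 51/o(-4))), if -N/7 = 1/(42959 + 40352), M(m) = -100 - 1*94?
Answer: -83311/16162341 ≈ -0.0051546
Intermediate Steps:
M(m) = -194 (M(m) = -100 - 94 = -194)
N = -7/83311 (N = -7/(42959 + 40352) = -7/83311 ≈ -8.4023e-5)
1/(N + M(41/(-47) + 51/o(-4))) = 1/(-7/83311 - 194) = 1/(-16162341/83311) = -83311/16162341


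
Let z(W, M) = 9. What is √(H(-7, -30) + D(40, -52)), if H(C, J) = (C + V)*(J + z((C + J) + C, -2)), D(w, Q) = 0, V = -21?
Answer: 14*√3 ≈ 24.249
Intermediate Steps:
H(C, J) = (-21 + C)*(9 + J) (H(C, J) = (C - 21)*(J + 9) = (-21 + C)*(9 + J))
√(H(-7, -30) + D(40, -52)) = √((-189 - 21*(-30) + 9*(-7) - 7*(-30)) + 0) = √((-189 + 630 - 63 + 210) + 0) = √(588 + 0) = √588 = 14*√3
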